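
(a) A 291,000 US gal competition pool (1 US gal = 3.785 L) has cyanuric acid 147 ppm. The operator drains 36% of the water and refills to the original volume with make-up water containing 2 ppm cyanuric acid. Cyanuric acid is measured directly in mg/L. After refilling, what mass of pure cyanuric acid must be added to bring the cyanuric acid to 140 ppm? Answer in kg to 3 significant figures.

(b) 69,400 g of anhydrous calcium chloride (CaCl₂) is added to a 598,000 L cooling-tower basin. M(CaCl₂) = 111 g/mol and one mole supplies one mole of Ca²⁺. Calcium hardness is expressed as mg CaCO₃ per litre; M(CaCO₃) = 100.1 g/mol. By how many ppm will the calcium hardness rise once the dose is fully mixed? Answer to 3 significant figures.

(a) 49.8 kg; (b) 105 ppm

(a) Volume: 291,000 US gal × 3.785 L/gal = 1,101,435 L.
(a) After draining 36% and refilling: 147 × 0.64 + 2 × 0.36 = 94.8 ppm.
(a) Deficit to target: 140 − 94.8 = 45.2 mg/L.
(a) Mass: 45.2 mg/L × 1,101,435 L = 49,780 g cyanuric acid.

(b) Moles of Ca²⁺: 69,400 g ÷ 111 g/mol = 625.2 mol.
(b) As CaCO₃: 625.2 mol × 100.1 g/mol = 62,590 g.
(b) Rise: 62,590 g / 598,000 L × 1000 = 104.7 mg/L.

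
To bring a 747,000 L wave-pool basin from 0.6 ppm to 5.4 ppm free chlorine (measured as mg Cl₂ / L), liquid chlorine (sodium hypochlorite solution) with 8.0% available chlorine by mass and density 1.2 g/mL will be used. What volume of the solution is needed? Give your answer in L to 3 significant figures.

37.4 L

Chlorine deficit: 5.4 − 0.6 = 4.8 ppm = 4.8 mg/L as Cl₂.
Cl₂ equivalent needed: 4.8 mg/L × 747,000 L = 3,586,000 mg = 3586 g.
Product at 8.0% available chlorine: 3586 / 0.08 = 44,820 g.
Volume at density 1.2 g/mL: 44,820 g ÷ 1.2 g/mL = 37,350 mL.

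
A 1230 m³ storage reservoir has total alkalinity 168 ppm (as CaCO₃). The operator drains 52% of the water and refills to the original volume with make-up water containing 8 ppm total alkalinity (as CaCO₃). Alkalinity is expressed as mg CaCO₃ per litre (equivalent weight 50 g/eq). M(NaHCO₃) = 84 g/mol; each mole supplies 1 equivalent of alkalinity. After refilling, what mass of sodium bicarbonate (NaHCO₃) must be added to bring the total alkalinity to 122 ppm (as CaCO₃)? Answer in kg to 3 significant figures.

76.9 kg

Volume: 1230 m³ = 1,230,000 L.
After draining 52% and refilling: 168 × 0.48 + 8 × 0.52 = 84.8 ppm.
Deficit to target: 122 − 84.8 = 37.2 mg/L.
As CaCO₃: 37.2 mg/L × 1,230,000 L = 45,760 g; ÷ 50 g/eq ÷ 1 = 915.1 mol NaHCO₃.
Mass: 915.1 × 84 = 76,870 g.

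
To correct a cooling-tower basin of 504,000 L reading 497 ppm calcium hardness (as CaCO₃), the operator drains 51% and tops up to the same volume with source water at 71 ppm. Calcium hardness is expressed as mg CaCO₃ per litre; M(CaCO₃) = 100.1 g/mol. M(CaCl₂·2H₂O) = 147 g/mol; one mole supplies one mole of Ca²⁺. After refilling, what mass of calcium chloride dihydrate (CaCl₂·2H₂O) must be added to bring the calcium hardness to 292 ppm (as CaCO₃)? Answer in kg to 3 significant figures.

After draining 51% and refilling: 497 × 0.49 + 71 × 0.51 = 279.74 ppm.
Deficit to target: 292 − 279.74 = 12.26 mg/L.
As CaCO₃: 12.26 mg/L × 504,000 L = 6179 g; ÷ 100.1 = 61.73 mol Ca²⁺.
Mass: 61.73 × 147 = 9074 g.

9.07 kg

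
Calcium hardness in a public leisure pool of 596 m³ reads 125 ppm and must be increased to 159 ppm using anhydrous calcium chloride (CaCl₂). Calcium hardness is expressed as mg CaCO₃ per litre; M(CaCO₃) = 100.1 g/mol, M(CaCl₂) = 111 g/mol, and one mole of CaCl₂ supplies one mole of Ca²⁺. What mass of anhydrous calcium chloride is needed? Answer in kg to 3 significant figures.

Volume: 596 m³ = 596,000 L.
Hardness to add: (159 − 125) = 34 mg/L as CaCO₃ × 596,000 L = 20,260 g as CaCO₃.
Moles of Ca²⁺ (1 mol Ca²⁺ ≡ 1 mol CaCO₃): 20,260 / 100.1 g/mol = 202.4 mol.
Mass of CaCl₂: 202.4 × 111 = 22,470 g.

22.5 kg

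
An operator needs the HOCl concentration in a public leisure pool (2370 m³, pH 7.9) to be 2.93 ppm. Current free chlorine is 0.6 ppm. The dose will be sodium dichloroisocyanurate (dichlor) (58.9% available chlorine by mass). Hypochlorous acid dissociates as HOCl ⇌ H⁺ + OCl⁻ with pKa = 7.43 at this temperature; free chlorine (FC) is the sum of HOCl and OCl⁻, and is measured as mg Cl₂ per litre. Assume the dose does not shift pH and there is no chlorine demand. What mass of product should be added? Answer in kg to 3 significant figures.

44.2 kg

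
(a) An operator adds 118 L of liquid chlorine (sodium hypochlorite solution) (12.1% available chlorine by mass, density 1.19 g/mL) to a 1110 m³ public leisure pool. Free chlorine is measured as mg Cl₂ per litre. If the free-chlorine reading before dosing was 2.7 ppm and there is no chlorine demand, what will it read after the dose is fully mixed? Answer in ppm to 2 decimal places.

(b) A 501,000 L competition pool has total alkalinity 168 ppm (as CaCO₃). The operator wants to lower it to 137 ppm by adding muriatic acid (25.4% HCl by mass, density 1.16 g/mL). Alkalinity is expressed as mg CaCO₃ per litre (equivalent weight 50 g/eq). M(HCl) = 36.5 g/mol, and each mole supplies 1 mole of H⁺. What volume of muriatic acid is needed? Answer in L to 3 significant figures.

(a) 18.01 ppm; (b) 38.5 L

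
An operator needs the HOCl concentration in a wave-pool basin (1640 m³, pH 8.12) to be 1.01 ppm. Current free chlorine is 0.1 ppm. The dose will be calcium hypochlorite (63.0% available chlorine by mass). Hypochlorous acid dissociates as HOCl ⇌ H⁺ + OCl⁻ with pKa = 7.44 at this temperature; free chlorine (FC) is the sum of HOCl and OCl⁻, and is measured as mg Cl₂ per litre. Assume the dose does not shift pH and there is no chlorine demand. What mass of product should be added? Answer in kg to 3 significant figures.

15.0 kg

Volume: 1640 m³ = 1,640,000 L.
[OCl⁻]/[HOCl] = 10^(pH − pKa) = 10^(8.12 − 7.44) = 4.786; fraction as HOCl = 1/(1 + 4.786) = 0.1728.
Free chlorine required for 1.01 ppm HOCl: 1.01 / 0.1728 = 5.844 ppm.
FC to add: 5.844 − 0.1 = 5.744 mg/L as Cl₂.
Cl₂ equivalent: 5.744 mg/L × 1,640,000 L = 9420 g.
Product at 63.0% available Cl: 9420 / 0.63 = 14,950 g.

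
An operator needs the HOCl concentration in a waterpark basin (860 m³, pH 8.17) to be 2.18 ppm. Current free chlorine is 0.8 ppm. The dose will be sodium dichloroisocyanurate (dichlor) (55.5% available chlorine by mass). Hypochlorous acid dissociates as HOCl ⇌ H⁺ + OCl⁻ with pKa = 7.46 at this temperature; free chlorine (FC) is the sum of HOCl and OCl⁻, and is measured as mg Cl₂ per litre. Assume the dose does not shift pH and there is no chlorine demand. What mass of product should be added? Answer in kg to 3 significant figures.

19.5 kg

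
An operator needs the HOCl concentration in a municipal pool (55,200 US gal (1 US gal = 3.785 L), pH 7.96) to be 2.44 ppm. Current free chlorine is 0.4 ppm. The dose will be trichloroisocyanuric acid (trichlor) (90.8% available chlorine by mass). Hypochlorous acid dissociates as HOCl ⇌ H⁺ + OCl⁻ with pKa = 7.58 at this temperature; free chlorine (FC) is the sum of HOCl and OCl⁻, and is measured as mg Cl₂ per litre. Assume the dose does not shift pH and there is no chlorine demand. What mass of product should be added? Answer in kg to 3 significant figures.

Volume: 55,200 US gal × 3.785 L/gal = 208,932 L.
[OCl⁻]/[HOCl] = 10^(pH − pKa) = 10^(7.96 − 7.58) = 2.399; fraction as HOCl = 1/(1 + 2.399) = 0.2942.
Free chlorine required for 2.44 ppm HOCl: 2.44 / 0.2942 = 8.293 ppm.
FC to add: 8.293 − 0.4 = 7.893 mg/L as Cl₂.
Cl₂ equivalent: 7.893 mg/L × 208,932 L = 1649 g.
Product at 90.8% available Cl: 1649 / 0.908 = 1816 g.

1.82 kg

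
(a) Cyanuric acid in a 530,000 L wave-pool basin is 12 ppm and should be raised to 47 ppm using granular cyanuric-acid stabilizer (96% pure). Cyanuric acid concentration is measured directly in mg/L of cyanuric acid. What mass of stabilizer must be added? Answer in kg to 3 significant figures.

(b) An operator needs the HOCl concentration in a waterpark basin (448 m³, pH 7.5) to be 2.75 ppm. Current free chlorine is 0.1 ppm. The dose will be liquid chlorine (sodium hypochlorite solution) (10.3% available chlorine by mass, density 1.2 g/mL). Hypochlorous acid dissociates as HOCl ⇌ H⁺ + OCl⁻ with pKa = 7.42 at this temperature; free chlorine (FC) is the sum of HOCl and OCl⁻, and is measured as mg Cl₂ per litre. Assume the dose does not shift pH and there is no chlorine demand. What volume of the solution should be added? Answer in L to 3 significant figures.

(a) 19.3 kg; (b) 21.6 L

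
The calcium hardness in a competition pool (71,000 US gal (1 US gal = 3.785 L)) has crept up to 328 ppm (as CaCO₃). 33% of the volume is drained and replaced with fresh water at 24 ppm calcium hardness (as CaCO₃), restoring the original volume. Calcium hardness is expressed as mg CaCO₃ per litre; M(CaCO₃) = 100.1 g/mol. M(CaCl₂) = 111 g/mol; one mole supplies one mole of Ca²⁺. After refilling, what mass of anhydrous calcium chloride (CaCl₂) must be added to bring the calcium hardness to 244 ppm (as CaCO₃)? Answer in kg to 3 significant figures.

4.86 kg

Volume: 71,000 US gal × 3.785 L/gal = 268,735 L.
After draining 33% and refilling: 328 × 0.67 + 24 × 0.33 = 227.68 ppm.
Deficit to target: 244 − 227.68 = 16.32 mg/L.
As CaCO₃: 16.32 mg/L × 268,735 L = 4386 g; ÷ 100.1 = 43.81 mol Ca²⁺.
Mass: 43.81 × 111 = 4863 g.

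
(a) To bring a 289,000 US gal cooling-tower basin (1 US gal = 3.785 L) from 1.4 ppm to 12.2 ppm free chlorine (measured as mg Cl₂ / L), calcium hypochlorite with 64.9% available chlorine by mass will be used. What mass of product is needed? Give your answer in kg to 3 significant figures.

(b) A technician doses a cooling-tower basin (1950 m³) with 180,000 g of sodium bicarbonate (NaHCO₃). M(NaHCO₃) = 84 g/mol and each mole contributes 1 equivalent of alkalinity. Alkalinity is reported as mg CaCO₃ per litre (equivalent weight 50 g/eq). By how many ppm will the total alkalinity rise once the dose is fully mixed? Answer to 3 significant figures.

(a) Volume: 289,000 US gal × 3.785 L/gal = 1,093,865 L.
(a) Chlorine deficit: 12.2 − 1.4 = 10.8 ppm = 10.8 mg/L as Cl₂.
(a) Cl₂ equivalent needed: 10.8 mg/L × 1,093,865 L = 11,810,000 mg = 11,810 g.
(a) Product at 64.9% available chlorine: 11,810 / 0.649 = 18,200 g.

(b) Volume: 1950 m³ = 1,950,000 L.
(b) Moles of NaHCO₃: 180,000 g ÷ 84 g/mol = 2143 mol → 2143 eq of alkalinity.
(b) As CaCO₃: 2143 eq × 50 g/eq = 107,100 g.
(b) Rise: 107,100 g / 1,950,000 L × 1000 = 54.95 mg/L.

(a) 18.2 kg; (b) 54.9 ppm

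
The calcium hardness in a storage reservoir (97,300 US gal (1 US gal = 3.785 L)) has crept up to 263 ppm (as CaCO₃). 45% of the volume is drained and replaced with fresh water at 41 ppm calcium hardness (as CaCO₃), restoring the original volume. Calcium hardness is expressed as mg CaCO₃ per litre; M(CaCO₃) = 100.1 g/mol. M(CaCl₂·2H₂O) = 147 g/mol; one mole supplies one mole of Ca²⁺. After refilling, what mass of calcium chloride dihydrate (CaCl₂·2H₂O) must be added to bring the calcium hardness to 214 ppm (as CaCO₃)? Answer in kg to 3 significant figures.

27.5 kg

Volume: 97,300 US gal × 3.785 L/gal = 368,280 L.
After draining 45% and refilling: 263 × 0.55 + 41 × 0.45 = 163.1 ppm.
Deficit to target: 214 − 163.1 = 50.9 mg/L.
As CaCO₃: 50.9 mg/L × 368,280 L = 18,750 g; ÷ 100.1 = 187.3 mol Ca²⁺.
Mass: 187.3 × 147 = 27,530 g.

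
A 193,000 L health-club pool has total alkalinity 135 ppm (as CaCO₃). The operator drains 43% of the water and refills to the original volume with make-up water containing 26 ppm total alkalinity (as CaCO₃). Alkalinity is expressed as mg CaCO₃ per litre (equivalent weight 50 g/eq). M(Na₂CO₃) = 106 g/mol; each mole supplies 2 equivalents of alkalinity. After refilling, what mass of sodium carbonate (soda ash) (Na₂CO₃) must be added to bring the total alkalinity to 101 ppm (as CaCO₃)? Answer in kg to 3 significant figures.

After draining 43% and refilling: 135 × 0.57 + 26 × 0.43 = 88.13 ppm.
Deficit to target: 101 − 88.13 = 12.87 mg/L.
As CaCO₃: 12.87 mg/L × 193,000 L = 2484 g; ÷ 50 g/eq ÷ 2 = 24.84 mol Na₂CO₃.
Mass: 24.84 × 106 = 2633 g.

2.63 kg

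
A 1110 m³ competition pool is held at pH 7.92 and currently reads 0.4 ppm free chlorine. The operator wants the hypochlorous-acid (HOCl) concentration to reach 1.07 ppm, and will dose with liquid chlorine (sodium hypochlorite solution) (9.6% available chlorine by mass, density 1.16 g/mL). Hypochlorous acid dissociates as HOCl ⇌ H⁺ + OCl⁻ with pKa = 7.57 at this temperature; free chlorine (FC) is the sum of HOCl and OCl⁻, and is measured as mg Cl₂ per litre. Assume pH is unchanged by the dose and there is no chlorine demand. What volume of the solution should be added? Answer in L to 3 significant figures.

Volume: 1110 m³ = 1,110,000 L.
[OCl⁻]/[HOCl] = 10^(pH − pKa) = 10^(7.92 − 7.57) = 2.239; fraction as HOCl = 1/(1 + 2.239) = 0.3088.
Free chlorine required for 1.07 ppm HOCl: 1.07 / 0.3088 = 3.465 ppm.
FC to add: 3.465 − 0.4 = 3.065 mg/L as Cl₂.
Cl₂ equivalent: 3.065 mg/L × 1,110,000 L = 3403 g.
Product at 9.6% available Cl: 3403 / 0.096 = 35,440 g.
Volume: 35,440 g ÷ 1.16 g/mL = 30,560 mL.

30.6 L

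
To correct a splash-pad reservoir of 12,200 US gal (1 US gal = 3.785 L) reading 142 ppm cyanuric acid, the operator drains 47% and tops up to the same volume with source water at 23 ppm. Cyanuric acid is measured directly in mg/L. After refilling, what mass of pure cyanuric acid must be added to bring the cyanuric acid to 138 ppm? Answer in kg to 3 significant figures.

2.40 kg

Volume: 12,200 US gal × 3.785 L/gal = 46,177 L.
After draining 47% and refilling: 142 × 0.53 + 23 × 0.47 = 86.07 ppm.
Deficit to target: 138 − 86.07 = 51.93 mg/L.
Mass: 51.93 mg/L × 46,177 L = 2398 g cyanuric acid.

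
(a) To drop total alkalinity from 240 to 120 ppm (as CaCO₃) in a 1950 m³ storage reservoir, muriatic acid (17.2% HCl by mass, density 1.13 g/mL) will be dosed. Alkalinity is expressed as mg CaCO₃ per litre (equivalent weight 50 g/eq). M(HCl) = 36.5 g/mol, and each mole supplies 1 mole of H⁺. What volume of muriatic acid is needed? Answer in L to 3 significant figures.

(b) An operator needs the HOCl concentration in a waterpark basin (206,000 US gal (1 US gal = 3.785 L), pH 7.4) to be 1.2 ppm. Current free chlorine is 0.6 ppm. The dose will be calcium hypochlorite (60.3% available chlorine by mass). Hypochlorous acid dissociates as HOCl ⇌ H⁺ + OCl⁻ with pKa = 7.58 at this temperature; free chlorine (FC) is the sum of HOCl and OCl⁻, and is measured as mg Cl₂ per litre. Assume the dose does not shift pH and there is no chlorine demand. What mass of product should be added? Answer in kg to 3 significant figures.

(a) 879 L; (b) 1.80 kg

(a) Volume: 1950 m³ = 1,950,000 L.
(a) Alkalinity to neutralize: (240 − 120) = 120 mg/L as CaCO₃ × 1,950,000 L = 234,000 g as CaCO₃.
(a) Equivalents of H⁺ required: 234,000 ÷ 50 g/eq = 4680 eq = 4680 mol HCl.
(a) Mass of HCl: 4680 × 36.5 = 170,800 g.
(a) Mass of 17.2% solution: 170,800 / 0.172 = 993,100 g.
(a) Volume: 993,100 g ÷ 1.13 g/mL = 878,900 mL.

(b) Volume: 206,000 US gal × 3.785 L/gal = 779,710 L.
(b) [OCl⁻]/[HOCl] = 10^(pH − pKa) = 10^(7.4 − 7.58) = 0.6607; fraction as HOCl = 1/(1 + 0.6607) = 0.6022.
(b) Free chlorine required for 1.2 ppm HOCl: 1.2 / 0.6022 = 1.993 ppm.
(b) FC to add: 1.993 − 0.6 = 1.393 mg/L as Cl₂.
(b) Cl₂ equivalent: 1.393 mg/L × 779,710 L = 1086 g.
(b) Product at 60.3% available Cl: 1086 / 0.603 = 1801 g.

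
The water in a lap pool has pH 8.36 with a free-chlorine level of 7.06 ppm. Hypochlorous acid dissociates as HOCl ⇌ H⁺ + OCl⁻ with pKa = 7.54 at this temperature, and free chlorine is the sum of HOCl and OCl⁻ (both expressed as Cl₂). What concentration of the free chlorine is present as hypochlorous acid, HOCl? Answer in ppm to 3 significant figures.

[OCl⁻]/[HOCl] = 10^(pH − pKa) = 10^(8.36 − 7.54) = 10^0.82 = 6.607.
Fraction as HOCl = 1 / (1 + 6.607) = 0.1315.
HOCl = 0.1315 × 7.06 ppm = 0.9281 ppm.

0.928 ppm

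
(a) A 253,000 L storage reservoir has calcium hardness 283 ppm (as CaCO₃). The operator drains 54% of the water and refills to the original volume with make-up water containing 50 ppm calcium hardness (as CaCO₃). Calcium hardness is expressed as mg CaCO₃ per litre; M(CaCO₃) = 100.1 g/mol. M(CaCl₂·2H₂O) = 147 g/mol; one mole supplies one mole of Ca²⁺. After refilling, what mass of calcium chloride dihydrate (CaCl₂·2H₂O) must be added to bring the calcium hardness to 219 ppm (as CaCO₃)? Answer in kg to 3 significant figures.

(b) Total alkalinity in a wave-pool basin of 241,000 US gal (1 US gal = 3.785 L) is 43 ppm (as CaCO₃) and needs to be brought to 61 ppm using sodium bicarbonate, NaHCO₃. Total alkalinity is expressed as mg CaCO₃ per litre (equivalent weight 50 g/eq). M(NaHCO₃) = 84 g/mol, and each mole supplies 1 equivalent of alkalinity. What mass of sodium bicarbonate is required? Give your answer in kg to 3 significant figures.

(a) After draining 54% and refilling: 283 × 0.46 + 50 × 0.54 = 157.18 ppm.
(a) Deficit to target: 219 − 157.18 = 61.82 mg/L.
(a) As CaCO₃: 61.82 mg/L × 253,000 L = 15,640 g; ÷ 100.1 = 156.2 mol Ca²⁺.
(a) Mass: 156.2 × 147 = 22,970 g.

(b) Volume: 241,000 US gal × 3.785 L/gal = 912,185 L.
(b) Alkalinity to add: (61 − 43) = 18 mg/L as CaCO₃ × 912,185 L = 16,420 g as CaCO₃.
(b) Equivalents: 16,420 g ÷ 50 g/eq = 328.4 eq.
(b) NaHCO₃ supplies 1 eq per mole → 328.4 mol.
(b) Mass: 328.4 mol × 84 g/mol = 27,580 g.

(a) 23.0 kg; (b) 27.6 kg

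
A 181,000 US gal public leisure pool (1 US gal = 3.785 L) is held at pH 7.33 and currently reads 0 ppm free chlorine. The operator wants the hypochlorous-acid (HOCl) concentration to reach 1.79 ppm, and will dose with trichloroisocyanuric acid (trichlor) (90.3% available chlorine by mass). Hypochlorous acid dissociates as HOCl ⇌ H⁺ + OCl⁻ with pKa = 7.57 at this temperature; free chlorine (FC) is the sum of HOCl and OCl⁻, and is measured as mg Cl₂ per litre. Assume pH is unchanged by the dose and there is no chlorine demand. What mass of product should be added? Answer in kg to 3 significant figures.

Volume: 181,000 US gal × 3.785 L/gal = 685,085 L.
[OCl⁻]/[HOCl] = 10^(pH − pKa) = 10^(7.33 − 7.57) = 0.5754; fraction as HOCl = 1/(1 + 0.5754) = 0.6347.
Free chlorine required for 1.79 ppm HOCl: 1.79 / 0.6347 = 2.82 ppm.
FC to add: 2.82 − 0 = 2.82 mg/L as Cl₂.
Cl₂ equivalent: 2.82 mg/L × 685,085 L = 1932 g.
Product at 90.3% available Cl: 1932 / 0.903 = 2139 g.

2.14 kg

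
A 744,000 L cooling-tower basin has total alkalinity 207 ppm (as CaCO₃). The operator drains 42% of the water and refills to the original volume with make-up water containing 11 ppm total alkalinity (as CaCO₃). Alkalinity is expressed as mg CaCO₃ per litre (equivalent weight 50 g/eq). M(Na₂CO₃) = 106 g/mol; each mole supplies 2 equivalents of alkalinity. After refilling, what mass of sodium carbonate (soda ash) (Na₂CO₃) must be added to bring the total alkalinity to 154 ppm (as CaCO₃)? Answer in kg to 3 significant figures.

After draining 42% and refilling: 207 × 0.58 + 11 × 0.42 = 124.68 ppm.
Deficit to target: 154 − 124.68 = 29.32 mg/L.
As CaCO₃: 29.32 mg/L × 744,000 L = 21,810 g; ÷ 50 g/eq ÷ 2 = 218.1 mol Na₂CO₃.
Mass: 218.1 × 106 = 23,120 g.

23.1 kg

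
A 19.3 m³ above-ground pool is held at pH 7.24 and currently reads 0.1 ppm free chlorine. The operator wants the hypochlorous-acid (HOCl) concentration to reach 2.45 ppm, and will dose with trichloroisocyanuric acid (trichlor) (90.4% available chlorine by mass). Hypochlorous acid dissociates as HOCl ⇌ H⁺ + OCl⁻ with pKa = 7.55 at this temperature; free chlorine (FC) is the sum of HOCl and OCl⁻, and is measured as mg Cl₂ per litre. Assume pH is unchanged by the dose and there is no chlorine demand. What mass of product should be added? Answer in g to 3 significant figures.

75.8 g

Volume: 19.3 m³ = 19,300 L.
[OCl⁻]/[HOCl] = 10^(pH − pKa) = 10^(7.24 − 7.55) = 0.4898; fraction as HOCl = 1/(1 + 0.4898) = 0.6712.
Free chlorine required for 2.45 ppm HOCl: 2.45 / 0.6712 = 3.65 ppm.
FC to add: 3.65 − 0.1 = 3.55 mg/L as Cl₂.
Cl₂ equivalent: 3.55 mg/L × 19,300 L = 68.51 g.
Product at 90.4% available Cl: 68.51 / 0.904 = 75.79 g.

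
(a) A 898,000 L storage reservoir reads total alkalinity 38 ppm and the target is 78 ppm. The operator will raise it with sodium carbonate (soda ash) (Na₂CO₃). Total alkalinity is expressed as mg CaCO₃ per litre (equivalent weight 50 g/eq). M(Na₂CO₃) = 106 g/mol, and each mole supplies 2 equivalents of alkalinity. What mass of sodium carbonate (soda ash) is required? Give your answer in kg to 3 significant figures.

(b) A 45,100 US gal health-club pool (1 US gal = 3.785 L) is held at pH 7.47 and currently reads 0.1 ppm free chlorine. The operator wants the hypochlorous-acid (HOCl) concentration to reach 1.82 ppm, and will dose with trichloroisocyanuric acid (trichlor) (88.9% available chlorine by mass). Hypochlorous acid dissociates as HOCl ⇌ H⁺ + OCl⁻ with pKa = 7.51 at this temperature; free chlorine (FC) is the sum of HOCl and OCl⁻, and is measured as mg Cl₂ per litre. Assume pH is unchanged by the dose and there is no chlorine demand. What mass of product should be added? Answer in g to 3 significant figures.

(a) Alkalinity to add: (78 − 38) = 40 mg/L as CaCO₃ × 898,000 L = 35,920 g as CaCO₃.
(a) Equivalents: 35,920 g ÷ 50 g/eq = 718.4 eq.
(a) Each mole of Na₂CO₃ supplies 2 eq, so 718.4 / 2 = 359.2 mol.
(a) Mass: 359.2 mol × 106 g/mol = 38,080 g.

(b) Volume: 45,100 US gal × 3.785 L/gal = 170,704 L.
(b) [OCl⁻]/[HOCl] = 10^(pH − pKa) = 10^(7.47 − 7.51) = 0.912; fraction as HOCl = 1/(1 + 0.912) = 0.523.
(b) Free chlorine required for 1.82 ppm HOCl: 1.82 / 0.523 = 3.48 ppm.
(b) FC to add: 3.48 − 0.1 = 3.38 mg/L as Cl₂.
(b) Cl₂ equivalent: 3.38 mg/L × 170,704 L = 577 g.
(b) Product at 88.9% available Cl: 577 / 0.889 = 649 g.

(a) 38.1 kg; (b) 649 g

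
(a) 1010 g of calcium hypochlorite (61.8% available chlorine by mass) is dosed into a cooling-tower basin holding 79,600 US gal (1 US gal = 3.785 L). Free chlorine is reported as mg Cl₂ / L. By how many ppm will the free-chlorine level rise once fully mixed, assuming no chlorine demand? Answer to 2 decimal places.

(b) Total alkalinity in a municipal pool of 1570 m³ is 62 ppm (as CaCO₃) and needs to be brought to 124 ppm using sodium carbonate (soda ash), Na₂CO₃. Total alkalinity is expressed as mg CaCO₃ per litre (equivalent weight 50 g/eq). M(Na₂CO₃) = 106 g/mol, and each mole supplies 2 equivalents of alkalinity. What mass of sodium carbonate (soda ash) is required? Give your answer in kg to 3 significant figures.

(a) 2.07 ppm; (b) 103 kg

(a) Volume: 79,600 US gal × 3.785 L/gal = 301,286 L.
(a) Available chlorine delivered: 1010 g × 0.618 = 624.2 g as Cl₂.
(a) Concentration rise: 624.2 g / 301,286 L = 2.072 mg/L = 2.07 ppm.

(b) Volume: 1570 m³ = 1,570,000 L.
(b) Alkalinity to add: (124 − 62) = 62 mg/L as CaCO₃ × 1,570,000 L = 97,340 g as CaCO₃.
(b) Equivalents: 97,340 g ÷ 50 g/eq = 1947 eq.
(b) Each mole of Na₂CO₃ supplies 2 eq, so 1947 / 2 = 973.4 mol.
(b) Mass: 973.4 mol × 106 g/mol = 103,200 g.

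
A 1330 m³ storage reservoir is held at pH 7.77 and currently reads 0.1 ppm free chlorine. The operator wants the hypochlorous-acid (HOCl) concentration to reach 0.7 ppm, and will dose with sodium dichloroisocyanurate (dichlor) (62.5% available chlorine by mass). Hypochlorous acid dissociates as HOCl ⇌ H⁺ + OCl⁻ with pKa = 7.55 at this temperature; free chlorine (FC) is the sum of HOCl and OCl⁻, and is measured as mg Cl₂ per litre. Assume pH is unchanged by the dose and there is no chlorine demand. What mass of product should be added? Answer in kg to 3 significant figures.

Volume: 1330 m³ = 1,330,000 L.
[OCl⁻]/[HOCl] = 10^(pH − pKa) = 10^(7.77 − 7.55) = 1.66; fraction as HOCl = 1/(1 + 1.66) = 0.376.
Free chlorine required for 0.7 ppm HOCl: 0.7 / 0.376 = 1.862 ppm.
FC to add: 1.862 − 0.1 = 1.762 mg/L as Cl₂.
Cl₂ equivalent: 1.762 mg/L × 1,330,000 L = 2343 g.
Product at 62.5% available Cl: 2343 / 0.625 = 3749 g.

3.75 kg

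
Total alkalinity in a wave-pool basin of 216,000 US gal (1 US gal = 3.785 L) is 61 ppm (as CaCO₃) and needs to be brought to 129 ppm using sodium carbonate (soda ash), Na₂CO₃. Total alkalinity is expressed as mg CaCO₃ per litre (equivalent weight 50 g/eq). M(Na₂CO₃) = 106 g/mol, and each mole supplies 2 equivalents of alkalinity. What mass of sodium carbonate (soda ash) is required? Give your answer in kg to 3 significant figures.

Volume: 216,000 US gal × 3.785 L/gal = 817,560 L.
Alkalinity to add: (129 − 61) = 68 mg/L as CaCO₃ × 817,560 L = 55,590 g as CaCO₃.
Equivalents: 55,590 g ÷ 50 g/eq = 1112 eq.
Each mole of Na₂CO₃ supplies 2 eq, so 1112 / 2 = 555.9 mol.
Mass: 555.9 mol × 106 g/mol = 58,930 g.

58.9 kg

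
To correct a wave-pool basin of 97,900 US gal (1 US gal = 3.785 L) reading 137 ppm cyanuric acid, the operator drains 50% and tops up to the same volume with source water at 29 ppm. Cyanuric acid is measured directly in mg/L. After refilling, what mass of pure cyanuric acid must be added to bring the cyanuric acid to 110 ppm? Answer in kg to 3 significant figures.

Volume: 97,900 US gal × 3.785 L/gal = 370,552 L.
After draining 50% and refilling: 137 × 0.50 + 29 × 0.50 = 83 ppm.
Deficit to target: 110 − 83 = 27 mg/L.
Mass: 27 mg/L × 370,552 L = 10,000 g cyanuric acid.

10.0 kg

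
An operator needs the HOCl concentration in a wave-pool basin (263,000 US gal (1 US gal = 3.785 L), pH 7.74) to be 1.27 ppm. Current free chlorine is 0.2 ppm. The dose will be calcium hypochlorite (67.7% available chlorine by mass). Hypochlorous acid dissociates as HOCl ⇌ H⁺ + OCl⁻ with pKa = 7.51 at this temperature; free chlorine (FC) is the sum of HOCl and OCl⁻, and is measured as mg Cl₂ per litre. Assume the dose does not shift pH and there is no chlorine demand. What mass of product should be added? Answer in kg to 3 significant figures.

4.74 kg

Volume: 263,000 US gal × 3.785 L/gal = 995,455 L.
[OCl⁻]/[HOCl] = 10^(pH − pKa) = 10^(7.74 − 7.51) = 1.698; fraction as HOCl = 1/(1 + 1.698) = 0.3706.
Free chlorine required for 1.27 ppm HOCl: 1.27 / 0.3706 = 3.427 ppm.
FC to add: 3.427 − 0.2 = 3.227 mg/L as Cl₂.
Cl₂ equivalent: 3.227 mg/L × 995,455 L = 3212 g.
Product at 67.7% available Cl: 3212 / 0.677 = 4745 g.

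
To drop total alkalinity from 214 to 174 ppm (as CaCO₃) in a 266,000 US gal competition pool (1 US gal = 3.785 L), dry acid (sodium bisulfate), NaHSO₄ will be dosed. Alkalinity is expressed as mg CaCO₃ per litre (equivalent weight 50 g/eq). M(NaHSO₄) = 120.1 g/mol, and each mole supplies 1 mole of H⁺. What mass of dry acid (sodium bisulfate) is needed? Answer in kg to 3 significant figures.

Volume: 266,000 US gal × 3.785 L/gal = 1,006,810 L.
Alkalinity to neutralize: (214 − 174) = 40 mg/L as CaCO₃ × 1,006,810 L = 40,270 g as CaCO₃.
Equivalents of H⁺ required: 40,270 ÷ 50 g/eq = 805.4 eq = 805.4 mol NaHSO₄.
Mass of NaHSO₄: 805.4 × 120.1 = 96,730 g.

96.7 kg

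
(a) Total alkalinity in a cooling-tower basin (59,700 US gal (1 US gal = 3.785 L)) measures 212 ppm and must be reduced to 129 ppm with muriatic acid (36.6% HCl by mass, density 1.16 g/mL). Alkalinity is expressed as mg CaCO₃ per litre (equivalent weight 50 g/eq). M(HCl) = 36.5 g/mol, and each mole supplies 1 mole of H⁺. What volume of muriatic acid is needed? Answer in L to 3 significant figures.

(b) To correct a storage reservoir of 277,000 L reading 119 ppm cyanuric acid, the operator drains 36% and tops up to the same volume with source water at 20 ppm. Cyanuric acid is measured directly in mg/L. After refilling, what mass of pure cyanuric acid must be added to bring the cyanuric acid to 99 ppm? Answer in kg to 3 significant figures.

(a) Volume: 59,700 US gal × 3.785 L/gal = 225,964 L.
(a) Alkalinity to neutralize: (212 − 129) = 83 mg/L as CaCO₃ × 225,964 L = 18,760 g as CaCO₃.
(a) Equivalents of H⁺ required: 18,760 ÷ 50 g/eq = 375.1 eq = 375.1 mol HCl.
(a) Mass of HCl: 375.1 × 36.5 = 13,690 g.
(a) Mass of 36.6% solution: 13,690 / 0.366 = 37,410 g.
(a) Volume: 37,410 g ÷ 1.16 g/mL = 32,250 mL.

(b) After draining 36% and refilling: 119 × 0.64 + 20 × 0.36 = 83.36 ppm.
(b) Deficit to target: 99 − 83.36 = 15.64 mg/L.
(b) Mass: 15.64 mg/L × 277,000 L = 4332 g cyanuric acid.

(a) 32.2 L; (b) 4.33 kg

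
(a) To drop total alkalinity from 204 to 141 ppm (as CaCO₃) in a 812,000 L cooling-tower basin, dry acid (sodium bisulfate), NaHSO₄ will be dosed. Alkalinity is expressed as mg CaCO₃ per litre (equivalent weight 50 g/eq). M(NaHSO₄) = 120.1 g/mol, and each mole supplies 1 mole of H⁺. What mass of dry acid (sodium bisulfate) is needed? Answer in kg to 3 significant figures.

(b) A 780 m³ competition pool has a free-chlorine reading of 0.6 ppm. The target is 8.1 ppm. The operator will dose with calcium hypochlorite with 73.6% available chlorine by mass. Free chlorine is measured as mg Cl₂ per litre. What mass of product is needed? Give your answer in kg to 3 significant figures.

(a) Alkalinity to neutralize: (204 − 141) = 63 mg/L as CaCO₃ × 812,000 L = 51,160 g as CaCO₃.
(a) Equivalents of H⁺ required: 51,160 ÷ 50 g/eq = 1023 eq = 1023 mol NaHSO₄.
(a) Mass of NaHSO₄: 1023 × 120.1 = 122,900 g.

(b) Volume: 780 m³ = 780,000 L.
(b) Chlorine deficit: 8.1 − 0.6 = 7.5 ppm = 7.5 mg/L as Cl₂.
(b) Cl₂ equivalent needed: 7.5 mg/L × 780,000 L = 5,850,000 mg = 5850 g.
(b) Product at 73.6% available chlorine: 5850 / 0.736 = 7948 g.

(a) 123 kg; (b) 7.95 kg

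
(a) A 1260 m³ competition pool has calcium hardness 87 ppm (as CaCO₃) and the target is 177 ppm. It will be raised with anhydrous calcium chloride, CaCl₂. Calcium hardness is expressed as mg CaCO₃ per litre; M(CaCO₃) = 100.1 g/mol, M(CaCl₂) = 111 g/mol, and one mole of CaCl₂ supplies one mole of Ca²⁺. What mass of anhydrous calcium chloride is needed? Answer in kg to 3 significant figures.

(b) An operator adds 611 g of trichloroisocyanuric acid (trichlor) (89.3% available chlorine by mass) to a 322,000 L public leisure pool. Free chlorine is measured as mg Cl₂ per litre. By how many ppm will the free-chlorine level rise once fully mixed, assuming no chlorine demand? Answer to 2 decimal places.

(a) 126 kg; (b) 1.69 ppm

(a) Volume: 1260 m³ = 1,260,000 L.
(a) Hardness to add: (177 − 87) = 90 mg/L as CaCO₃ × 1,260,000 L = 113,400 g as CaCO₃.
(a) Moles of Ca²⁺ (1 mol Ca²⁺ ≡ 1 mol CaCO₃): 113,400 / 100.1 g/mol = 1133 mol.
(a) Mass of CaCl₂: 1133 × 111 = 125,700 g.

(b) Available chlorine delivered: 611 g × 0.893 = 545.6 g as Cl₂.
(b) Concentration rise: 545.6 g / 322,000 L = 1.694 mg/L = 1.69 ppm.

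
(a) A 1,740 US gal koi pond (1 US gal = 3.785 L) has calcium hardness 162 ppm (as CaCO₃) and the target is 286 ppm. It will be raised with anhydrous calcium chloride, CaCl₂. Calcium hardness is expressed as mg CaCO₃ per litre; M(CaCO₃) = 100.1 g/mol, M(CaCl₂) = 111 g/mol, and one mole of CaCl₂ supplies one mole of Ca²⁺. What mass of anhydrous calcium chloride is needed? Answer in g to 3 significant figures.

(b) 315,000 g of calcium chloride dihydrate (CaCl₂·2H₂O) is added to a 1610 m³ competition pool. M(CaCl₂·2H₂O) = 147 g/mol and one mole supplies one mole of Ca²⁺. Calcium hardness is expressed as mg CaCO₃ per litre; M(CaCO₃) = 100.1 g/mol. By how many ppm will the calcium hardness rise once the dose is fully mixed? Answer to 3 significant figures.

(a) 906 g; (b) 133 ppm

(a) Volume: 1,740 US gal × 3.785 L/gal = 6,586 L.
(a) Hardness to add: (286 − 162) = 124 mg/L as CaCO₃ × 6,586 L = 816.7 g as CaCO₃.
(a) Moles of Ca²⁺ (1 mol Ca²⁺ ≡ 1 mol CaCO₃): 816.7 / 100.1 g/mol = 8.158 mol.
(a) Mass of CaCl₂: 8.158 × 111 = 905.6 g.

(b) Volume: 1610 m³ = 1,610,000 L.
(b) Moles of Ca²⁺: 315,000 g ÷ 147 g/mol = 2143 mol.
(b) As CaCO₃: 2143 mol × 100.1 g/mol = 214,500 g.
(b) Rise: 214,500 g / 1,610,000 L × 1000 = 133.2 mg/L.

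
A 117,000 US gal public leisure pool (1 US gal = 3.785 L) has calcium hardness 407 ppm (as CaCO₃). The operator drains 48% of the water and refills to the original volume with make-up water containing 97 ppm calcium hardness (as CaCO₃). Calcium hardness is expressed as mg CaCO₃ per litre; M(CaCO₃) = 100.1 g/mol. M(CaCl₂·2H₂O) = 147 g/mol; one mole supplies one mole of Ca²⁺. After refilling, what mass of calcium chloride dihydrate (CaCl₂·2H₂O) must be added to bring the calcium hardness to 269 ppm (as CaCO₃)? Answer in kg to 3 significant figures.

Volume: 117,000 US gal × 3.785 L/gal = 442,845 L.
After draining 48% and refilling: 407 × 0.52 + 97 × 0.48 = 258.2 ppm.
Deficit to target: 269 − 258.2 = 10.8 mg/L.
As CaCO₃: 10.8 mg/L × 442,845 L = 4783 g; ÷ 100.1 = 47.78 mol Ca²⁺.
Mass: 47.78 × 147 = 7024 g.

7.02 kg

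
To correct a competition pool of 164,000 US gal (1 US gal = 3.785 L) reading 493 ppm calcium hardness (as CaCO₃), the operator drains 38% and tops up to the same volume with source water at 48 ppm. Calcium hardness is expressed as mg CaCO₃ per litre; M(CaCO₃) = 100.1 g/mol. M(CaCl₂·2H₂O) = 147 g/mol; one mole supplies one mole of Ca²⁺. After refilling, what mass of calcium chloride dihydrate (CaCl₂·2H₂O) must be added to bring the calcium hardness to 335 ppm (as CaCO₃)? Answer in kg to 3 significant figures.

10.1 kg

Volume: 164,000 US gal × 3.785 L/gal = 620,740 L.
After draining 38% and refilling: 493 × 0.62 + 48 × 0.38 = 323.9 ppm.
Deficit to target: 335 − 323.9 = 11.1 mg/L.
As CaCO₃: 11.1 mg/L × 620,740 L = 6890 g; ÷ 100.1 = 68.83 mol Ca²⁺.
Mass: 68.83 × 147 = 10,120 g.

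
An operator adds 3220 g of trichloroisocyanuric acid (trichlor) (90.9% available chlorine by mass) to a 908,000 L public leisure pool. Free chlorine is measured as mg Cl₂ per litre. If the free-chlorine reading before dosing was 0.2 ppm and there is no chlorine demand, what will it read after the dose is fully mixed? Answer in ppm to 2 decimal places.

Available chlorine delivered: 3220 g × 0.909 = 2927 g as Cl₂.
Concentration rise: 2927 g / 908,000 L = 3.224 mg/L = 3.22 ppm.
Final FC: 0.2 + 3.22 = 3.42 ppm.

3.42 ppm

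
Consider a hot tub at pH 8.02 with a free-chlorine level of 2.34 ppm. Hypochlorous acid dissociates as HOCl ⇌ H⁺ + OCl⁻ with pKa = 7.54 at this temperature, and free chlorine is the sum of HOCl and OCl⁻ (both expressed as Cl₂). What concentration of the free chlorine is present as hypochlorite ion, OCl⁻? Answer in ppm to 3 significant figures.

[OCl⁻]/[HOCl] = 10^(pH − pKa) = 10^(8.02 − 7.54) = 10^0.48 = 3.02.
Fraction as HOCl = 1 / (1 + 3.02) = 0.2488.
OCl⁻ = (1 − 0.2488) × 2.34 ppm = 1.758 ppm.

1.76 ppm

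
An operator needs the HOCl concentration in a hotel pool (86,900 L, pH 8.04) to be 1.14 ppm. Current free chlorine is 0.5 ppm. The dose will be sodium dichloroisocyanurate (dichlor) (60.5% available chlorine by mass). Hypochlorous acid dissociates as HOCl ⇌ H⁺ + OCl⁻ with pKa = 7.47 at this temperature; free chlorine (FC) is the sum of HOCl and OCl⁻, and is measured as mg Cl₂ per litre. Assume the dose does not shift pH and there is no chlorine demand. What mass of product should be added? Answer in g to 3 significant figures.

700 g

[OCl⁻]/[HOCl] = 10^(pH − pKa) = 10^(8.04 − 7.47) = 3.715; fraction as HOCl = 1/(1 + 3.715) = 0.2121.
Free chlorine required for 1.14 ppm HOCl: 1.14 / 0.2121 = 5.376 ppm.
FC to add: 5.376 − 0.5 = 4.876 mg/L as Cl₂.
Cl₂ equivalent: 4.876 mg/L × 86,900 L = 423.7 g.
Product at 60.5% available Cl: 423.7 / 0.605 = 700.3 g.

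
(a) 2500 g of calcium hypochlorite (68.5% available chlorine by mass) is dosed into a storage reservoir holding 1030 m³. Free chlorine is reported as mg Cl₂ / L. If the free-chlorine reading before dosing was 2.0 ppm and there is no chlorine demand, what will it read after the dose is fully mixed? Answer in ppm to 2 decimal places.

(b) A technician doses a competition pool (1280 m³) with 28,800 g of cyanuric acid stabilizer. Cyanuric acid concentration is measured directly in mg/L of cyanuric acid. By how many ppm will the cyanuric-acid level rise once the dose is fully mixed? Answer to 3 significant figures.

(a) 3.66 ppm; (b) 22.5 ppm

(a) Volume: 1030 m³ = 1,030,000 L.
(a) Available chlorine delivered: 2500 g × 0.685 = 1713 g as Cl₂.
(a) Concentration rise: 1713 g / 1,030,000 L = 1.663 mg/L = 1.66 ppm.
(a) Final FC: 2.0 + 1.66 = 3.66 ppm.

(b) Volume: 1280 m³ = 1,280,000 L.
(b) Rise: 28,800 g / 1,280,000 L × 1000 = 22.5 mg/L.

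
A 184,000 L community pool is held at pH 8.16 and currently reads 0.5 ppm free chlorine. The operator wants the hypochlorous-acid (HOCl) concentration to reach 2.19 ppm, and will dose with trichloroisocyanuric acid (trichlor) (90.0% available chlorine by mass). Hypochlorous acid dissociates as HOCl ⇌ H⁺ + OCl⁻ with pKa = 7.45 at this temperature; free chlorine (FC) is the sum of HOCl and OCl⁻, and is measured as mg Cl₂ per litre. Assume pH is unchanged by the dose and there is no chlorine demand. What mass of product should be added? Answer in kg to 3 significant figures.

2.64 kg

[OCl⁻]/[HOCl] = 10^(pH − pKa) = 10^(8.16 − 7.45) = 5.129; fraction as HOCl = 1/(1 + 5.129) = 0.1632.
Free chlorine required for 2.19 ppm HOCl: 2.19 / 0.1632 = 13.42 ppm.
FC to add: 13.42 − 0.5 = 12.92 mg/L as Cl₂.
Cl₂ equivalent: 12.92 mg/L × 184,000 L = 2378 g.
Product at 90.0% available Cl: 2378 / 0.9 = 2642 g.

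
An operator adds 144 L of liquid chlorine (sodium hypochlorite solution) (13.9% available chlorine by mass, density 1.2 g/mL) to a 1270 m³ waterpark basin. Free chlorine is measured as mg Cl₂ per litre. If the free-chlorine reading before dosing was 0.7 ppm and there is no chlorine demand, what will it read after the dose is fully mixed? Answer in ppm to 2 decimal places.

Volume: 1270 m³ = 1,270,000 L.
Mass of solution: 144 L × 1000 mL/L × 1.2 g/mL = 172,800 g.
Available chlorine delivered: 172,800 g × 0.139 = 24,020 g as Cl₂.
Concentration rise: 24,020 g / 1,270,000 L = 18.91 mg/L = 18.91 ppm.
Final FC: 0.7 + 18.91 = 19.61 ppm.

19.61 ppm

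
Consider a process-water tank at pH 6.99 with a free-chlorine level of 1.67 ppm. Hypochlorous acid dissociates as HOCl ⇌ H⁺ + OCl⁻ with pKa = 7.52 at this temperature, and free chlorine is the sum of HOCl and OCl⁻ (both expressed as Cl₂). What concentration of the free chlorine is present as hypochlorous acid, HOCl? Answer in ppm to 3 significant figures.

[OCl⁻]/[HOCl] = 10^(pH − pKa) = 10^(6.99 − 7.52) = 10^-0.53 = 0.2951.
Fraction as HOCl = 1 / (1 + 0.2951) = 0.7721.
HOCl = 0.7721 × 1.67 ppm = 1.289 ppm.

1.29 ppm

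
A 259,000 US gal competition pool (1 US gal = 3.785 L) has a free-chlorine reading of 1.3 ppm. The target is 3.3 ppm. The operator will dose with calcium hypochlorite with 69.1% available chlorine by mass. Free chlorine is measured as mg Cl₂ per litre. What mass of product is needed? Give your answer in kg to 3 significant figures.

2.84 kg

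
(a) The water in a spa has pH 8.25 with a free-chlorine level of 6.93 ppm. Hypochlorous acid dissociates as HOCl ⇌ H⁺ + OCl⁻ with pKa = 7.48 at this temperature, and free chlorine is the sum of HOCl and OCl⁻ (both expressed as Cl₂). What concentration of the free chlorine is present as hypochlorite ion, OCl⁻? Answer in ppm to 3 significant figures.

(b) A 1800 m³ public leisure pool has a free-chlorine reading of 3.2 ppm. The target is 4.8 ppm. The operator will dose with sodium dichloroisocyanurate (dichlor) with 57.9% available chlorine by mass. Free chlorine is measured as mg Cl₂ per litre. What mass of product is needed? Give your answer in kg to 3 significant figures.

(a) 5.92 ppm; (b) 4.97 kg

(a) [OCl⁻]/[HOCl] = 10^(pH − pKa) = 10^(8.25 − 7.48) = 10^0.77 = 5.888.
(a) Fraction as HOCl = 1 / (1 + 5.888) = 0.1452.
(a) OCl⁻ = (1 − 0.1452) × 6.93 ppm = 5.924 ppm.

(b) Volume: 1800 m³ = 1,800,000 L.
(b) Chlorine deficit: 4.8 − 3.2 = 1.6 ppm = 1.6 mg/L as Cl₂.
(b) Cl₂ equivalent needed: 1.6 mg/L × 1,800,000 L = 2,880,000 mg = 2880 g.
(b) Product at 57.9% available chlorine: 2880 / 0.579 = 4974 g.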